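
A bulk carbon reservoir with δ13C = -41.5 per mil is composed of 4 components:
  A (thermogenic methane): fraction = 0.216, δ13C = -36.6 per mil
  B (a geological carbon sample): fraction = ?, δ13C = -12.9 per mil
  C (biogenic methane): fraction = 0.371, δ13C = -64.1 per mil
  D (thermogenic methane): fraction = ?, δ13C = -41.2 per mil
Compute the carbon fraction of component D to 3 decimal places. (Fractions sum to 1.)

Let f_D and f_B be the unknown fractions; fractions sum to 1 so f_D + f_B = 0.413.
Mass balance: Σ fᵢ·δᵢ = δ_bulk ⇒ f_D·(-41.2) + f_B·(-12.9) = -41.5 − (-31.687) = -9.813
Substitute f_B = 0.413 − f_D:
f_D·(-41.2 − -12.9) = -9.813 − 0.413×(-12.9) = -4.486
f_D = -4.486 / -28.3 = 0.1585

0.159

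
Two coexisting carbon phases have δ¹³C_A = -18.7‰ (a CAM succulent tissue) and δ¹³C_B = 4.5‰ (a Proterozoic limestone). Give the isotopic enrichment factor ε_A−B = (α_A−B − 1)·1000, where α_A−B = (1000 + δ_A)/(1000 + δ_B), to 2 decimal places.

-23.10‰

α_A−B = (1000 + -18.7) / (1000 + 4.5) = 981.3 / 1004.5 = 0.976904
ε_A−B = (0.976904 − 1) × 1000 = -23.096‰
(The approximation ε ≈ δ_A − δ_B would give -23.2‰.)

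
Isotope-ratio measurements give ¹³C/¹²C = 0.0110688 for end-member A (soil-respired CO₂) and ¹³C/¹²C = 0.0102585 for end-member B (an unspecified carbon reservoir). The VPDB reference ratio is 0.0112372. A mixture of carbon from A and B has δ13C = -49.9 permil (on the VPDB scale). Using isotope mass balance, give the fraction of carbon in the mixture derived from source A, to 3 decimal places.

δ_A = (0.0110688/0.0112372 − 1)×1000 = (0.985014 − 1)×1000 = -14.986 permil
δ_B = (0.0102585/0.0112372 − 1)×1000 = (0.912905 − 1)×1000 = -87.095 permil
f_A = (δ_mix − δ_B)/(δ_A − δ_B) = (-49.9 − (-87.095))/(-14.986 − (-87.095))
f_A = 37.195 / 72.109 = 0.5158

0.516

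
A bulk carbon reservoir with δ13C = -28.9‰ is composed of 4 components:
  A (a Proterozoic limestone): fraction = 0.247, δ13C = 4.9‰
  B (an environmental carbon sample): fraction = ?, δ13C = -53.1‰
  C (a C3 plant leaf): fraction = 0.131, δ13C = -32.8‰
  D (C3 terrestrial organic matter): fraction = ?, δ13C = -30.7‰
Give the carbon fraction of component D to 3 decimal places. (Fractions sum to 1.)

0.322

Let f_D and f_B be the unknown fractions; fractions sum to 1 so f_D + f_B = 0.622.
Mass balance: Σ fᵢ·δᵢ = δ_bulk ⇒ f_D·(-30.7) + f_B·(-53.1) = -28.9 − (-3.087) = -25.813
Substitute f_B = 0.622 − f_D:
f_D·(-30.7 − -53.1) = -25.813 − 0.622×(-53.1) = 7.215
f_D = 7.215 / 22.4 = 0.3221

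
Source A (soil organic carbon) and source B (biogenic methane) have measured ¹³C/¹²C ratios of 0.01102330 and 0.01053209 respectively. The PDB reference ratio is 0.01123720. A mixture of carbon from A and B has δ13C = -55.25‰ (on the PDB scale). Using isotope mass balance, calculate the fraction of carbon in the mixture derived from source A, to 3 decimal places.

0.172

δ_A = (0.01102330/0.01123720 − 1)×1000 = (0.980965 − 1)×1000 = -19.035‰
δ_B = (0.01053209/0.01123720 − 1)×1000 = (0.937252 − 1)×1000 = -62.748‰
f_A = (δ_mix − δ_B)/(δ_A − δ_B) = (-55.25 − (-62.748))/(-19.035 − (-62.748))
f_A = 7.498 / 43.713 = 0.1715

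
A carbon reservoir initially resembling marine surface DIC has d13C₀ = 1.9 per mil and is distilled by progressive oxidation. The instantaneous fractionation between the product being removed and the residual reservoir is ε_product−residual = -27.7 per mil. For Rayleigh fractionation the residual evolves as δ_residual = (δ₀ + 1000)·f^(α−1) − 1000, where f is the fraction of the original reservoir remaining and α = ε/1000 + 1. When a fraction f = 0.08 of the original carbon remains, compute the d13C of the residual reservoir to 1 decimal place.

Rayleigh residual: δ_res = (δ₀ + 1000)·f^(α−1) − 1000
α = ε/1000 + 1 = 0.97230, so α − 1 = -0.02770
f^(α−1) = 0.08^(-0.02770) = 1.072468
δ_res = (1.9 + 1000) × 1.072468 − 1000 = 1074.506 − 1000 = 74.51 per mil

74.5 per mil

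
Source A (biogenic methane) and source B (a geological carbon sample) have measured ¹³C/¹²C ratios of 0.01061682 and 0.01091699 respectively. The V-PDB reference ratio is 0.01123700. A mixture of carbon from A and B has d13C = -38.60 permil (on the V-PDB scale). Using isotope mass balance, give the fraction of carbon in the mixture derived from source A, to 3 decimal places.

0.379

δ_A = (0.01061682/0.01123700 − 1)×1000 = (0.944809 − 1)×1000 = -55.191 permil
δ_B = (0.01091699/0.01123700 − 1)×1000 = (0.971522 − 1)×1000 = -28.478 permil
f_A = (δ_mix − δ_B)/(δ_A − δ_B) = (-38.60 − (-28.478))/(-55.191 − (-28.478))
f_A = -10.122 / -26.713 = 0.3789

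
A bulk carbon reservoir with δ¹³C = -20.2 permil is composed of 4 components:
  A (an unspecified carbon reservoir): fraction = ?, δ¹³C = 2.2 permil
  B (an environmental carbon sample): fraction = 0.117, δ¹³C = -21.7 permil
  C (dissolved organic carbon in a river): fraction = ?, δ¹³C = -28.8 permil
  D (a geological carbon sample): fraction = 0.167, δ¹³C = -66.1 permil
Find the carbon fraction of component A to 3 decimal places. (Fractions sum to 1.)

Let f_A and f_C be the unknown fractions; fractions sum to 1 so f_A + f_C = 0.716.
Mass balance: Σ fᵢ·δᵢ = δ_bulk ⇒ f_A·(2.2) + f_C·(-28.8) = -20.2 − (-13.578) = -6.622
Substitute f_C = 0.716 − f_A:
f_A·(2.2 − -28.8) = -6.622 − 0.716×(-28.8) = 13.998
f_A = 13.998 / 31.0 = 0.4516

0.452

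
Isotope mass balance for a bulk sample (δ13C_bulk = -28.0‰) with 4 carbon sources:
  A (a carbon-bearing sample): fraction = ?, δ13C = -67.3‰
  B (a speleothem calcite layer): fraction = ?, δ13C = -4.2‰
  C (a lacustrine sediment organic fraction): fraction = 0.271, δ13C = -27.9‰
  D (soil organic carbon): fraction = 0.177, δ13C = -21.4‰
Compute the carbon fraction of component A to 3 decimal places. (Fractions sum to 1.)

Let f_A and f_B be the unknown fractions; fractions sum to 1 so f_A + f_B = 0.552.
Mass balance: Σ fᵢ·δᵢ = δ_bulk ⇒ f_A·(-67.3) + f_B·(-4.2) = -28.0 − (-11.349) = -16.651
Substitute f_B = 0.552 − f_A:
f_A·(-67.3 − -4.2) = -16.651 − 0.552×(-4.2) = -14.333
f_A = -14.333 / -63.1 = 0.2271

0.227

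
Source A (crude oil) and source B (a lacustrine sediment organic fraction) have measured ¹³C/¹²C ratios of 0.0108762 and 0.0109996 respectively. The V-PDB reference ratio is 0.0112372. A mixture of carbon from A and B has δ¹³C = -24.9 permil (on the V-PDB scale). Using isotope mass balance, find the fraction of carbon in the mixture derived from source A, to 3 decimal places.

δ_A = (0.0108762/0.0112372 − 1)×1000 = (0.967875 − 1)×1000 = -32.125 permil
δ_B = (0.0109996/0.0112372 − 1)×1000 = (0.978856 − 1)×1000 = -21.144 permil
f_A = (δ_mix − δ_B)/(δ_A − δ_B) = (-24.9 − (-21.144))/(-32.125 − (-21.144))
f_A = -3.756 / -10.981 = 0.3420

0.342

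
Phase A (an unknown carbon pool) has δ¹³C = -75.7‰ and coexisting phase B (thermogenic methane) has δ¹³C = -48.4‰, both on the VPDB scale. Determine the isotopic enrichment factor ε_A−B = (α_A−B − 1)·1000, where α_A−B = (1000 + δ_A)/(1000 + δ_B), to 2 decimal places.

-28.69‰

α_A−B = (1000 + -75.7) / (1000 + -48.4) = 924.3 / 951.6 = 0.971311
ε_A−B = (0.971311 − 1) × 1000 = -28.689‰
(The approximation ε ≈ δ_A − δ_B would give -27.3‰.)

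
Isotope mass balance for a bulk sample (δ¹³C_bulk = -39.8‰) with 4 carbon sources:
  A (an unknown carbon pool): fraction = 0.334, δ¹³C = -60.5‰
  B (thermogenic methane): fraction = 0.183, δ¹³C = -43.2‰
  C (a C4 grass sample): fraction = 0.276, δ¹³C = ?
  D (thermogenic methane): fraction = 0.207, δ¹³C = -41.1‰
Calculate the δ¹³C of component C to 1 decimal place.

-11.5‰

Isotope mass balance: δ_bulk = Σ fᵢ·δᵢ.
-39.8 = 0.334×(-60.5) + 0.183×(-43.2) + 0.276×δ_C + 0.207×(-41.1)
0.276·δ_C = -39.8 − (-36.620) = -3.180
δ_C = -3.180 / 0.276 = -11.52‰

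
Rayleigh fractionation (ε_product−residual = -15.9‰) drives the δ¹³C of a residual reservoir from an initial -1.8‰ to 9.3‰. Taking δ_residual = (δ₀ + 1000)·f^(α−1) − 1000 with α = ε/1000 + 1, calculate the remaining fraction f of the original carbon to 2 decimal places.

0.50

α − 1 = ε/1000 = -0.0159
(δ_res + 1000)/(δ₀ + 1000) = (9.3 + 1000)/(-1.8 + 1000) = 1009.3/998.2 = 1.011120
f = 1.011120^(1/-0.0159) = exp(ln(1.011120)/-0.0159) = exp(0.01106/-0.0159)
f = exp(-0.6955) = 0.4988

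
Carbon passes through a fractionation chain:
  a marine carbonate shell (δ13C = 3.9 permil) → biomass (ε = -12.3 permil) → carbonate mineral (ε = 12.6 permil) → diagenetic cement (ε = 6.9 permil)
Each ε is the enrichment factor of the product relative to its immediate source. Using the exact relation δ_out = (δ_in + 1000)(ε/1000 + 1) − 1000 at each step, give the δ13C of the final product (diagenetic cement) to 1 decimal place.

step 1: δ = (3.90 + 1000)·(-12.3/1000 + 1) − 1000 = -8.45 permil
step 2: δ = (-8.45 + 1000)·(12.6/1000 + 1) − 1000 = 4.05 permil
step 3: δ = (4.05 + 1000)·(6.9/1000 + 1) − 1000 = 10.97 permil

11.0 permil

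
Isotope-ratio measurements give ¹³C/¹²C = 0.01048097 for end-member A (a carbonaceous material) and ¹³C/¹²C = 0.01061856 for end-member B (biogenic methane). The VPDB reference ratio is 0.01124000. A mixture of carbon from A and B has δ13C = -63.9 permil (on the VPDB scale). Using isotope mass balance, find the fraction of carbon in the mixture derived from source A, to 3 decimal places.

δ_A = (0.01048097/0.01124000 − 1)×1000 = (0.932471 − 1)×1000 = -67.529 permil
δ_B = (0.01061856/0.01124000 − 1)×1000 = (0.944712 − 1)×1000 = -55.288 permil
f_A = (δ_mix − δ_B)/(δ_A − δ_B) = (-63.9 − (-55.288))/(-67.529 − (-55.288))
f_A = -8.612 / -12.241 = 0.7035

0.704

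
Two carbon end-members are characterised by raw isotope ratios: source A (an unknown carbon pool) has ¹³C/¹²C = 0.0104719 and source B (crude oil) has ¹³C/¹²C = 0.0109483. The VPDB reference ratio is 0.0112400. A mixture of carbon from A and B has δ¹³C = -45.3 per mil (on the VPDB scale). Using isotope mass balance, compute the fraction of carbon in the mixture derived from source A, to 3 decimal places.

0.456

δ_A = (0.0104719/0.0112400 − 1)×1000 = (0.931664 − 1)×1000 = -68.336 per mil
δ_B = (0.0109483/0.0112400 − 1)×1000 = (0.974048 − 1)×1000 = -25.952 per mil
f_A = (δ_mix − δ_B)/(δ_A − δ_B) = (-45.3 − (-25.952))/(-68.336 − (-25.952))
f_A = -19.348 / -42.384 = 0.4565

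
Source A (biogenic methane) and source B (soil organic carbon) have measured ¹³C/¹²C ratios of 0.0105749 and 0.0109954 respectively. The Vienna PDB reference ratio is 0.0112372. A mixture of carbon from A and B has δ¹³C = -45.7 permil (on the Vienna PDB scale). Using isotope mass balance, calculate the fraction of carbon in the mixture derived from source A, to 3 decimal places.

0.646

δ_A = (0.0105749/0.0112372 − 1)×1000 = (0.941062 − 1)×1000 = -58.938 permil
δ_B = (0.0109954/0.0112372 − 1)×1000 = (0.978482 − 1)×1000 = -21.518 permil
f_A = (δ_mix − δ_B)/(δ_A − δ_B) = (-45.7 − (-21.518))/(-58.938 − (-21.518))
f_A = -24.182 / -37.420 = 0.6462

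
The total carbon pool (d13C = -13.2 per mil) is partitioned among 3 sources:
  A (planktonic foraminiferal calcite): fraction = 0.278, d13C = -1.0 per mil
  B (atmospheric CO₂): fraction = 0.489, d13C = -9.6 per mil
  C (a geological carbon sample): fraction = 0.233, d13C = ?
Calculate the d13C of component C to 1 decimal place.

-35.3 per mil

Isotope mass balance: δ_bulk = Σ fᵢ·δᵢ.
-13.2 = 0.278×(-1.0) + 0.489×(-9.6) + 0.233×δ_C
0.233·δ_C = -13.2 − (-4.972) = -8.228
δ_C = -8.228 / 0.233 = -35.31 per mil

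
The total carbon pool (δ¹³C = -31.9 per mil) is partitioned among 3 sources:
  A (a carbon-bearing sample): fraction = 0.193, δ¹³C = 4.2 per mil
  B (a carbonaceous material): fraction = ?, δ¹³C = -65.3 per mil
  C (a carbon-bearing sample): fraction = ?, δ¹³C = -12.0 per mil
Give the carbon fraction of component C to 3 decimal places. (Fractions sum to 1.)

0.375

Let f_C and f_B be the unknown fractions; fractions sum to 1 so f_C + f_B = 0.807.
Mass balance: Σ fᵢ·δᵢ = δ_bulk ⇒ f_C·(-12.0) + f_B·(-65.3) = -31.9 − (0.811) = -32.711
Substitute f_B = 0.807 − f_C:
f_C·(-12.0 − -65.3) = -32.711 − 0.807×(-65.3) = 19.986
f_C = 19.986 / 53.3 = 0.3750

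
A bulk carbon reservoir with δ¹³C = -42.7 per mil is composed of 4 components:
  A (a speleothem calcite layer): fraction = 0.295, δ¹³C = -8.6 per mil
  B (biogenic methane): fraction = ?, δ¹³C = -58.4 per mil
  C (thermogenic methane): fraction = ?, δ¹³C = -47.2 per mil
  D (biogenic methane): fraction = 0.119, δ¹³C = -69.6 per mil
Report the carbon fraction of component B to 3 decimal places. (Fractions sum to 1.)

Let f_B and f_C be the unknown fractions; fractions sum to 1 so f_B + f_C = 0.586.
Mass balance: Σ fᵢ·δᵢ = δ_bulk ⇒ f_B·(-58.4) + f_C·(-47.2) = -42.7 − (-10.819) = -31.881
Substitute f_C = 0.586 − f_B:
f_B·(-58.4 − -47.2) = -31.881 − 0.586×(-47.2) = -4.221
f_B = -4.221 / -11.2 = 0.3769

0.377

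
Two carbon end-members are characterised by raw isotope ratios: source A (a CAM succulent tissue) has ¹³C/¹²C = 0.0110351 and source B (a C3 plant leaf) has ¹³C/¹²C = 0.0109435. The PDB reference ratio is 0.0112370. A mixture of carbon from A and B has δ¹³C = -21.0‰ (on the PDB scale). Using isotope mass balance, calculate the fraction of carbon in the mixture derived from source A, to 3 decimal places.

0.628

δ_A = (0.0110351/0.0112370 − 1)×1000 = (0.982033 − 1)×1000 = -17.967‰
δ_B = (0.0109435/0.0112370 − 1)×1000 = (0.973881 − 1)×1000 = -26.119‰
f_A = (δ_mix − δ_B)/(δ_A − δ_B) = (-21.0 − (-26.119))/(-17.967 − (-26.119))
f_A = 5.119 / 8.152 = 0.6280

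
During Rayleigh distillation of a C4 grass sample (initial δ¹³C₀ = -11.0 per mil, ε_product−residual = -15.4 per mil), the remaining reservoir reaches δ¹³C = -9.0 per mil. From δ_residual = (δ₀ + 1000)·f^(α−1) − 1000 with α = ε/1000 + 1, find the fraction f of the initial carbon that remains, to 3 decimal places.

0.877

α − 1 = ε/1000 = -0.0154
(δ_res + 1000)/(δ₀ + 1000) = (-9.0 + 1000)/(-11.0 + 1000) = 991.0/989.0 = 1.002022
f = 1.002022^(1/-0.0154) = exp(ln(1.002022)/-0.0154) = exp(0.00202/-0.0154)
f = exp(-0.1312) = 0.8771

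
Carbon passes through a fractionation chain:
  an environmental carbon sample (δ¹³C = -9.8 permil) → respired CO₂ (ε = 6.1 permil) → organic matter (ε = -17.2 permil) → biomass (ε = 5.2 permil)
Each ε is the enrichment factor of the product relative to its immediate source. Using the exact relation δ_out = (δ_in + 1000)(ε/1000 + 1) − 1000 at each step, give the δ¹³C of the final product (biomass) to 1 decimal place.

-15.8 permil

step 1: δ = (-9.80 + 1000)·(6.1/1000 + 1) − 1000 = -3.76 permil
step 2: δ = (-3.76 + 1000)·(-17.2/1000 + 1) − 1000 = -20.90 permil
step 3: δ = (-20.90 + 1000)·(5.2/1000 + 1) − 1000 = -15.80 permil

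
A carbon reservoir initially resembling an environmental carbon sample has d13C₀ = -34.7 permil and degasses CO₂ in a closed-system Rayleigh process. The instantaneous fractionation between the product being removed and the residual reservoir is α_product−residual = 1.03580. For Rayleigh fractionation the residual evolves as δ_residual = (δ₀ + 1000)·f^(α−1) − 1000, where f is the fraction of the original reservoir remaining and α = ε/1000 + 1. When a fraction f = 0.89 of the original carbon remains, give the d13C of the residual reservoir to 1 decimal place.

-38.7 permil

Rayleigh residual: δ_res = (δ₀ + 1000)·f^(α−1) − 1000
α − 1 = 0.03580
f^(α−1) = 0.89^(0.03580) = 0.995837
δ_res = (-34.7 + 1000) × 0.995837 − 1000 = 961.281 − 1000 = -38.72 permil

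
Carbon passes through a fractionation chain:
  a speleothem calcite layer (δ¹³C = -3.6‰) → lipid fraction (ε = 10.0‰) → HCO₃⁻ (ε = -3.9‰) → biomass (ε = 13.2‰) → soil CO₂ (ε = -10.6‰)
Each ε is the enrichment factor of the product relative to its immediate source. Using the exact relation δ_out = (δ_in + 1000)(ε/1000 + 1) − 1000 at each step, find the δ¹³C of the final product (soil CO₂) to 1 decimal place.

step 1: δ = (-3.60 + 1000)·(10.0/1000 + 1) − 1000 = 6.36‰
step 2: δ = (6.36 + 1000)·(-3.9/1000 + 1) − 1000 = 2.44‰
step 3: δ = (2.44 + 1000)·(13.2/1000 + 1) − 1000 = 15.67‰
step 4: δ = (15.67 + 1000)·(-10.6/1000 + 1) − 1000 = 4.91‰

4.9‰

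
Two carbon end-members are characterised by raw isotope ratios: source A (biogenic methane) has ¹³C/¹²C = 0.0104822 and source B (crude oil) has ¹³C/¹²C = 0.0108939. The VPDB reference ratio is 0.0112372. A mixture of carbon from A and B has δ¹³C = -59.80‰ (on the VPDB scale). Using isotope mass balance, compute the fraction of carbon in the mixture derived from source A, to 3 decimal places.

0.798

δ_A = (0.0104822/0.0112372 − 1)×1000 = (0.932812 − 1)×1000 = -67.188‰
δ_B = (0.0108939/0.0112372 − 1)×1000 = (0.969450 − 1)×1000 = -30.550‰
f_A = (δ_mix − δ_B)/(δ_A − δ_B) = (-59.80 − (-30.550))/(-67.188 − (-30.550))
f_A = -29.250 / -36.637 = 0.7984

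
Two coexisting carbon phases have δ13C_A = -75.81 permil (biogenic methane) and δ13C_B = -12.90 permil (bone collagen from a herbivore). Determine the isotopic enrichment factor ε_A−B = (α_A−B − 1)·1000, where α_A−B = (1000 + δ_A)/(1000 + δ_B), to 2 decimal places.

-63.73 permil

α_A−B = (1000 + -75.81) / (1000 + -12.90) = 924.19 / 987.10 = 0.936268
ε_A−B = (0.936268 − 1) × 1000 = -63.732 permil
(The approximation ε ≈ δ_A − δ_B would give -62.91 permil.)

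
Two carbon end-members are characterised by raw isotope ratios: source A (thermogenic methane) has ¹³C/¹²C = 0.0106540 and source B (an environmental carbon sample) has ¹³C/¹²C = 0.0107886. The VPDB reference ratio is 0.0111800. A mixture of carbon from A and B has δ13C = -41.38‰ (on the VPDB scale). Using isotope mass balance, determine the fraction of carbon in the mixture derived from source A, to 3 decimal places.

0.529

δ_A = (0.0106540/0.0111800 − 1)×1000 = (0.952952 − 1)×1000 = -47.048‰
δ_B = (0.0107886/0.0111800 − 1)×1000 = (0.964991 − 1)×1000 = -35.009‰
f_A = (δ_mix − δ_B)/(δ_A − δ_B) = (-41.38 − (-35.009))/(-47.048 − (-35.009))
f_A = -6.371 / -12.039 = 0.5292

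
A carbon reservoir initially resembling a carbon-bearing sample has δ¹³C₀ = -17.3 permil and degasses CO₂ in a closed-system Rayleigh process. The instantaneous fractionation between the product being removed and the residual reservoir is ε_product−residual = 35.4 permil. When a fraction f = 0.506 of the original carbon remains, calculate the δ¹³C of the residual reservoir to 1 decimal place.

-40.7 permil

Rayleigh residual: δ_res = (δ₀ + 1000)·f^(α−1) − 1000
α = ε/1000 + 1 = 1.03540, so α − 1 = 0.03540
f^(α−1) = 0.506^(0.03540) = 0.976173
δ_res = (-17.3 + 1000) × 0.976173 − 1000 = 959.286 − 1000 = -40.71 permil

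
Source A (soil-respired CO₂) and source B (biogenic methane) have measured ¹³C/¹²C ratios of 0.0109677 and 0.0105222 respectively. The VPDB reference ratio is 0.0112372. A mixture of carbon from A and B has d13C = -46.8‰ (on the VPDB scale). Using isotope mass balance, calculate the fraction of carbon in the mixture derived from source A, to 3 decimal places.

0.424

δ_A = (0.0109677/0.0112372 − 1)×1000 = (0.976017 − 1)×1000 = -23.983‰
δ_B = (0.0105222/0.0112372 − 1)×1000 = (0.936372 − 1)×1000 = -63.628‰
f_A = (δ_mix − δ_B)/(δ_A − δ_B) = (-46.8 − (-63.628))/(-23.983 − (-63.628))
f_A = 16.828 / 39.645 = 0.4245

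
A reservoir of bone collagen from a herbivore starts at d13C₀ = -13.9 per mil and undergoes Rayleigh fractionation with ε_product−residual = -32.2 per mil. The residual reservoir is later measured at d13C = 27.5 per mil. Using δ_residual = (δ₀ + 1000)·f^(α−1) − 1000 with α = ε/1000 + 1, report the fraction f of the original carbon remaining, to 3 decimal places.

α − 1 = ε/1000 = -0.0322
(δ_res + 1000)/(δ₀ + 1000) = (27.5 + 1000)/(-13.9 + 1000) = 1027.5/986.1 = 1.041984
f = 1.041984^(1/-0.0322) = exp(ln(1.041984)/-0.0322) = exp(0.04113/-0.0322)
f = exp(-1.2772) = 0.2788

0.279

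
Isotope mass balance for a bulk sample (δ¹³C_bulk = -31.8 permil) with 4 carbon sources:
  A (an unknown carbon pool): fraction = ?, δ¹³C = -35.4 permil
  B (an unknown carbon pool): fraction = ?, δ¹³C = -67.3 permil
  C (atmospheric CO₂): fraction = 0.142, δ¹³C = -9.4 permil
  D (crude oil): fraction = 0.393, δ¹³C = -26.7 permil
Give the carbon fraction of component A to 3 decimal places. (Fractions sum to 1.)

Let f_A and f_B be the unknown fractions; fractions sum to 1 so f_A + f_B = 0.465.
Mass balance: Σ fᵢ·δᵢ = δ_bulk ⇒ f_A·(-35.4) + f_B·(-67.3) = -31.8 − (-11.828) = -19.972
Substitute f_B = 0.465 − f_A:
f_A·(-35.4 − -67.3) = -19.972 − 0.465×(-67.3) = 11.322
f_A = 11.322 / 31.9 = 0.3549

0.355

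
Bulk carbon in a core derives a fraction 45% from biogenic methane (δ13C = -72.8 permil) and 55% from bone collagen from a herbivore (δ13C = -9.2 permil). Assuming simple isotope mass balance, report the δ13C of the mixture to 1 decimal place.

δ_mix = f_A·δ_A + f_B·δ_B
δ_mix = 0.45 × (-72.8) + 0.55 × (-9.2)
δ_mix = -32.76 + -5.06 = -37.82 permil

-37.8 permil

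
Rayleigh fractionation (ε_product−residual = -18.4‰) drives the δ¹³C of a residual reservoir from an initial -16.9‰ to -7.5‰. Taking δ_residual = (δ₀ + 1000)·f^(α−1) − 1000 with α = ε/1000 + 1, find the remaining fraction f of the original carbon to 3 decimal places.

0.596

α − 1 = ε/1000 = -0.0184
(δ_res + 1000)/(δ₀ + 1000) = (-7.5 + 1000)/(-16.9 + 1000) = 992.5/983.1 = 1.009562
f = 1.009562^(1/-0.0184) = exp(ln(1.009562)/-0.0184) = exp(0.00952/-0.0184)
f = exp(-0.5172) = 0.5962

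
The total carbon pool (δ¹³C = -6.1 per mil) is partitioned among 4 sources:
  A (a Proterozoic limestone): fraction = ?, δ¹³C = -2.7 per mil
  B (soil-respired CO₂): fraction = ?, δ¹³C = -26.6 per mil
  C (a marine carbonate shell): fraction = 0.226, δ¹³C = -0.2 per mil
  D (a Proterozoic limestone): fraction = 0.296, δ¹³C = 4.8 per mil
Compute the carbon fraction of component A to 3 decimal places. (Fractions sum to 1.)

Let f_A and f_B be the unknown fractions; fractions sum to 1 so f_A + f_B = 0.478.
Mass balance: Σ fᵢ·δᵢ = δ_bulk ⇒ f_A·(-2.7) + f_B·(-26.6) = -6.1 − (1.376) = -7.476
Substitute f_B = 0.478 − f_A:
f_A·(-2.7 − -26.6) = -7.476 − 0.478×(-26.6) = 5.239
f_A = 5.239 / 23.9 = 0.2192

0.219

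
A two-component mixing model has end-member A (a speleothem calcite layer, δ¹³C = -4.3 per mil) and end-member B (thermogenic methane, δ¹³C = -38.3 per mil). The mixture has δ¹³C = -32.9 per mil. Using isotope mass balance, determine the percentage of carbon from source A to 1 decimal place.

δ_mix = f_A·δ_A + (1 − f_A)·δ_B  ⇒  f_A = (δ_mix − δ_B)/(δ_A − δ_B)
f_A = (-32.9 − (-38.3)) / (-4.3 − (-38.3))
f_A = 5.4 / 34.0 = 0.1588

15.9%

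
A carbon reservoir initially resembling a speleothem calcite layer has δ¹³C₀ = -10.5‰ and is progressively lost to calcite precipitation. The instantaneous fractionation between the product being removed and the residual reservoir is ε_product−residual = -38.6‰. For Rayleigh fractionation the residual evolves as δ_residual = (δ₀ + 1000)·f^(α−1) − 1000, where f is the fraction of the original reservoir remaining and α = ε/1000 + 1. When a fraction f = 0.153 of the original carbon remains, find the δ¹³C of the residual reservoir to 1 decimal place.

Rayleigh residual: δ_res = (δ₀ + 1000)·f^(α−1) − 1000
α = ε/1000 + 1 = 0.96140, so α − 1 = -0.03860
f^(α−1) = 0.153^(-0.03860) = 1.075155
δ_res = (-10.5 + 1000) × 1.075155 − 1000 = 1063.865 − 1000 = 63.87‰

63.9‰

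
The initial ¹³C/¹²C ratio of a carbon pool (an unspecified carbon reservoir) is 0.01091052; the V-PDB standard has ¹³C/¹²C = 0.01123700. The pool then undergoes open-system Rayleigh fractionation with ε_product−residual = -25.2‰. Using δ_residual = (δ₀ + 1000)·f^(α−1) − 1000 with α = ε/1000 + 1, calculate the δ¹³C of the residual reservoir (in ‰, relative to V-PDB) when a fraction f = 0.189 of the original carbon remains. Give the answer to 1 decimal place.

δ₀ = (0.01091052/0.01123700 − 1)×1000 = (0.970946 − 1)×1000 = -29.054‰
α − 1 = ε/1000 = -0.0252
f^(α−1) = 0.189^(-0.0252) = 1.042877
δ_res = (-29.054 + 1000) × 1.042877 − 1000 = 1012.577 − 1000 = 12.58‰

12.6‰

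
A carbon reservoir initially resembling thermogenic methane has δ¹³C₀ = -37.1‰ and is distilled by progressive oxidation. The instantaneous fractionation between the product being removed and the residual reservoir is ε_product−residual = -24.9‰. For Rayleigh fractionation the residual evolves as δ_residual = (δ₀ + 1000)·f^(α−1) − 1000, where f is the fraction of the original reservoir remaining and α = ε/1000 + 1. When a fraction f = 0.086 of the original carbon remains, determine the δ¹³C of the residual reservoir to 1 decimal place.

23.6‰

Rayleigh residual: δ_res = (δ₀ + 1000)·f^(α−1) − 1000
α = ε/1000 + 1 = 0.97510, so α − 1 = -0.02490
f^(α−1) = 0.086^(-0.02490) = 1.062994
δ_res = (-37.1 + 1000) × 1.062994 − 1000 = 1023.557 − 1000 = 23.56‰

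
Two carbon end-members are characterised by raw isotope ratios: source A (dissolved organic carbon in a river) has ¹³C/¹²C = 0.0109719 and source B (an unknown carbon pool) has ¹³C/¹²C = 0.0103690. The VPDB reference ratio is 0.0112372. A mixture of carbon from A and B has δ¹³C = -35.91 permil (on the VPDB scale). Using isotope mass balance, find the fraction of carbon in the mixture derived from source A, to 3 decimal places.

0.771

δ_A = (0.0109719/0.0112372 − 1)×1000 = (0.976391 − 1)×1000 = -23.609 permil
δ_B = (0.0103690/0.0112372 − 1)×1000 = (0.922739 − 1)×1000 = -77.261 permil
f_A = (δ_mix − δ_B)/(δ_A − δ_B) = (-35.91 − (-77.261))/(-23.609 − (-77.261))
f_A = 41.351 / 53.652 = 0.7707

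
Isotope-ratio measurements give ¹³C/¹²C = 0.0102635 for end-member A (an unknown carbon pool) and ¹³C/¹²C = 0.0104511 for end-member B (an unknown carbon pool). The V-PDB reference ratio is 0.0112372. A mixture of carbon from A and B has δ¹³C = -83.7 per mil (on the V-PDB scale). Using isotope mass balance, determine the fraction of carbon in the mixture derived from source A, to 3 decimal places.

0.823

δ_A = (0.0102635/0.0112372 − 1)×1000 = (0.913350 − 1)×1000 = -86.650 per mil
δ_B = (0.0104511/0.0112372 − 1)×1000 = (0.930045 − 1)×1000 = -69.955 per mil
f_A = (δ_mix − δ_B)/(δ_A − δ_B) = (-83.7 − (-69.955))/(-86.650 − (-69.955))
f_A = -13.745 / -16.695 = 0.8233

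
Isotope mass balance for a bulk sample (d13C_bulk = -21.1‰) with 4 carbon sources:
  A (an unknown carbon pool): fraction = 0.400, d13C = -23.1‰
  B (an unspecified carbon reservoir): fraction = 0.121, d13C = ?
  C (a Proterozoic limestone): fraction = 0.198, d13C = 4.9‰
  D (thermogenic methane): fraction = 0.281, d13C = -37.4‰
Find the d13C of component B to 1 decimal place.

Isotope mass balance: δ_bulk = Σ fᵢ·δᵢ.
-21.1 = 0.400×(-23.1) + 0.121×δ_B + 0.198×(4.9) + 0.281×(-37.4)
0.121·δ_B = -21.1 − (-18.779) = -2.321
δ_B = -2.321 / 0.121 = -19.18‰

-19.2‰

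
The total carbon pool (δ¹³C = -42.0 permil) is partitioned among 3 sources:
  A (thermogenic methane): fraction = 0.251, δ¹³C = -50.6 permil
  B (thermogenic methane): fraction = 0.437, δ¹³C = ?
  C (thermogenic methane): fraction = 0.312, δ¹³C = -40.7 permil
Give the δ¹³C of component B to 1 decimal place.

-38.0 permil

Isotope mass balance: δ_bulk = Σ fᵢ·δᵢ.
-42.0 = 0.251×(-50.6) + 0.437×δ_B + 0.312×(-40.7)
0.437·δ_B = -42.0 − (-25.399) = -16.601
δ_B = -16.601 / 0.437 = -37.99 permil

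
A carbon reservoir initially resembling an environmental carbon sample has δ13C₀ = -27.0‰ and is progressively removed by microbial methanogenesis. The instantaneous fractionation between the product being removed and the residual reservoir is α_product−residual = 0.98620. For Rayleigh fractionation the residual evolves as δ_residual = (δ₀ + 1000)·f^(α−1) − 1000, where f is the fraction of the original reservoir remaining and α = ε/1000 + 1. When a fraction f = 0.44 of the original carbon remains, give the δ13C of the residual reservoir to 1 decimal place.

Rayleigh residual: δ_res = (δ₀ + 1000)·f^(α−1) − 1000
α − 1 = -0.01380
f^(α−1) = 0.44^(-0.01380) = 1.011394
δ_res = (-27.0 + 1000) × 1.011394 − 1000 = 984.086 − 1000 = -15.91‰

-15.9‰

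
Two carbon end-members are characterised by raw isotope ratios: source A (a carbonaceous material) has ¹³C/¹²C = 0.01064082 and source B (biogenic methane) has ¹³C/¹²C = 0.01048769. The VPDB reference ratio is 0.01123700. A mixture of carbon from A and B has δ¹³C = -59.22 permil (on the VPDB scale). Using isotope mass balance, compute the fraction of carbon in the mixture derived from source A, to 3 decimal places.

δ_A = (0.01064082/0.01123700 − 1)×1000 = (0.946945 − 1)×1000 = -53.055 permil
δ_B = (0.01048769/0.01123700 − 1)×1000 = (0.933318 − 1)×1000 = -66.682 permil
f_A = (δ_mix − δ_B)/(δ_A − δ_B) = (-59.22 − (-66.682))/(-53.055 − (-66.682))
f_A = 7.462 / 13.627 = 0.5476

0.548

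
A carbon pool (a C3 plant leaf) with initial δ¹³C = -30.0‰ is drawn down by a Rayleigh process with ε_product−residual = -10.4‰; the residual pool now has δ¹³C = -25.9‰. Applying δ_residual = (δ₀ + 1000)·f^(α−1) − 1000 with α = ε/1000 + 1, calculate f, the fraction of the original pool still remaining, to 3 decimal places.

0.667

α − 1 = ε/1000 = -0.0104
(δ_res + 1000)/(δ₀ + 1000) = (-25.9 + 1000)/(-30.0 + 1000) = 974.1/970.0 = 1.004227
f = 1.004227^(1/-0.0104) = exp(ln(1.004227)/-0.0104) = exp(0.00422/-0.0104)
f = exp(-0.4056) = 0.6666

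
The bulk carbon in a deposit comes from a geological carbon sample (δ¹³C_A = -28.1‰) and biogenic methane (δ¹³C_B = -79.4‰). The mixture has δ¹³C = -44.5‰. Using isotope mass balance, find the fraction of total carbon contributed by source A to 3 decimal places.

0.680

δ_mix = f_A·δ_A + (1 − f_A)·δ_B  ⇒  f_A = (δ_mix − δ_B)/(δ_A − δ_B)
f_A = (-44.5 − (-79.4)) / (-28.1 − (-79.4))
f_A = 34.9 / 51.3 = 0.6803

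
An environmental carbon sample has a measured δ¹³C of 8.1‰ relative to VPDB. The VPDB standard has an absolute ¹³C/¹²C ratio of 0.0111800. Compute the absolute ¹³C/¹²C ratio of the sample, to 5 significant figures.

R_sample = R_standard × (δ¹³C/1000 + 1)
R_sample = 0.0111800 × (8.1/1000 + 1) = 0.0111800 × 1.008100
R_sample = 0.0112706

0.011271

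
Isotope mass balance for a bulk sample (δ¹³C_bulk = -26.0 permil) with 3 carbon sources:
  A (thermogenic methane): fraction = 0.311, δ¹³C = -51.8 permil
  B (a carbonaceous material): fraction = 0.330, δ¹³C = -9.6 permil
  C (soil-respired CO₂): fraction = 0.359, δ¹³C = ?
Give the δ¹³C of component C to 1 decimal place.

Isotope mass balance: δ_bulk = Σ fᵢ·δᵢ.
-26.0 = 0.311×(-51.8) + 0.330×(-9.6) + 0.359×δ_C
0.359·δ_C = -26.0 − (-19.278) = -6.722
δ_C = -6.722 / 0.359 = -18.72 permil

-18.7 permil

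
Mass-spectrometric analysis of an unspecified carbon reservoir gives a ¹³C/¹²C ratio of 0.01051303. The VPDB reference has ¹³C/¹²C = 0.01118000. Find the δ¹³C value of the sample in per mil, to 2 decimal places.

-59.66 per mil

δ¹³C = (R_sample / R_standard − 1) × 1000
R_sample / R_standard = 0.01051303 / 0.01118000 = 0.940343
δ¹³C = (0.940343 − 1) × 1000 = -59.657 per mil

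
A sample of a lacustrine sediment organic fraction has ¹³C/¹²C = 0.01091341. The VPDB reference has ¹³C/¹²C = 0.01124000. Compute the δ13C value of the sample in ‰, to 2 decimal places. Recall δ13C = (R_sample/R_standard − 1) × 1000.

-29.06‰

δ13C = (R_sample / R_standard − 1) × 1000
R_sample / R_standard = 0.01091341 / 0.01124000 = 0.970944
δ13C = (0.970944 − 1) × 1000 = -29.056‰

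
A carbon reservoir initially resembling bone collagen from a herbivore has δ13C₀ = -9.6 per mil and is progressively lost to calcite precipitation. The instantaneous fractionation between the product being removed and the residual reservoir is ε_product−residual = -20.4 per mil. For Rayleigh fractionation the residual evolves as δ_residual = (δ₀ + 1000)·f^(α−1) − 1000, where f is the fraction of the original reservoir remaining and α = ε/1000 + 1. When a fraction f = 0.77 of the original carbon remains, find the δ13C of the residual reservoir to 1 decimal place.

Rayleigh residual: δ_res = (δ₀ + 1000)·f^(α−1) − 1000
α = ε/1000 + 1 = 0.97960, so α − 1 = -0.02040
f^(α−1) = 0.77^(-0.02040) = 1.005346
δ_res = (-9.6 + 1000) × 1.005346 − 1000 = 995.695 − 1000 = -4.31 per mil

-4.3 per mil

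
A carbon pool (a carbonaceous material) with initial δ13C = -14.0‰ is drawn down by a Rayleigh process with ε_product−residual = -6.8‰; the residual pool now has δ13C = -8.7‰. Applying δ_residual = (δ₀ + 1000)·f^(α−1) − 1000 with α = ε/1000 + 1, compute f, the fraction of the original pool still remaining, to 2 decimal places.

α − 1 = ε/1000 = -0.0068
(δ_res + 1000)/(δ₀ + 1000) = (-8.7 + 1000)/(-14.0 + 1000) = 991.3/986.0 = 1.005375
f = 1.005375^(1/-0.0068) = exp(ln(1.005375)/-0.0068) = exp(0.00536/-0.0068)
f = exp(-0.7884) = 0.4546

0.45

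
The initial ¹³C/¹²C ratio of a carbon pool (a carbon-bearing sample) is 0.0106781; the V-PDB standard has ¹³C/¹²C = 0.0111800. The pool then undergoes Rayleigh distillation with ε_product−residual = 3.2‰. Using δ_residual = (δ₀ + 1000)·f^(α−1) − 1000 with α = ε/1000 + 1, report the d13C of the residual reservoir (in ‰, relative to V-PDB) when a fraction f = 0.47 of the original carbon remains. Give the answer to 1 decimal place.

-47.2‰

δ₀ = (0.0106781/0.0111800 − 1)×1000 = (0.955107 − 1)×1000 = -44.893‰
α − 1 = ε/1000 = 0.0032
f^(α−1) = 0.47^(0.0032) = 0.997587
δ_res = (-44.893 + 1000) × 0.997587 − 1000 = 952.803 − 1000 = -47.20‰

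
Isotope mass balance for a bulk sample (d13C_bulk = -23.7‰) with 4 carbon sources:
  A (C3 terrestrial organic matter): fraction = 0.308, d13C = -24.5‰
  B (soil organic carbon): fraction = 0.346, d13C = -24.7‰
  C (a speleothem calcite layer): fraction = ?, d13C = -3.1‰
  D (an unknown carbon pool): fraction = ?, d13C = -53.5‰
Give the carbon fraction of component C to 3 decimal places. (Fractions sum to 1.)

0.216

Let f_C and f_D be the unknown fractions; fractions sum to 1 so f_C + f_D = 0.346.
Mass balance: Σ fᵢ·δᵢ = δ_bulk ⇒ f_C·(-3.1) + f_D·(-53.5) = -23.7 − (-16.092) = -7.608
Substitute f_D = 0.346 − f_C:
f_C·(-3.1 − -53.5) = -7.608 − 0.346×(-53.5) = 10.903
f_C = 10.903 / 50.4 = 0.2163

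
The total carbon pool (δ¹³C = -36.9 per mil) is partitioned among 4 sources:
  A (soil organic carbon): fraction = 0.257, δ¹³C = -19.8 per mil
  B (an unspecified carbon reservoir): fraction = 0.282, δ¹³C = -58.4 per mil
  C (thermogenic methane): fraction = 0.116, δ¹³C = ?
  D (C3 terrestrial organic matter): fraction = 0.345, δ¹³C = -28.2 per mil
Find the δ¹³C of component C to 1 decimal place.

-48.4 per mil

Isotope mass balance: δ_bulk = Σ fᵢ·δᵢ.
-36.9 = 0.257×(-19.8) + 0.282×(-58.4) + 0.116×δ_C + 0.345×(-28.2)
0.116·δ_C = -36.9 − (-31.286) = -5.614
δ_C = -5.614 / 0.116 = -48.39 per mil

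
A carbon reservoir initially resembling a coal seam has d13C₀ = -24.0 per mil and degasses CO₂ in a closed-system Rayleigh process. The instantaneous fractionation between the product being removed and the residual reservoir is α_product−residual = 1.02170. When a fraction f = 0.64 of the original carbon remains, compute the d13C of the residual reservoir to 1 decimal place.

-33.4 per mil

Rayleigh residual: δ_res = (δ₀ + 1000)·f^(α−1) − 1000
α − 1 = 0.02170
f^(α−1) = 0.64^(0.02170) = 0.990362
δ_res = (-24.0 + 1000) × 0.990362 − 1000 = 966.594 − 1000 = -33.41 per mil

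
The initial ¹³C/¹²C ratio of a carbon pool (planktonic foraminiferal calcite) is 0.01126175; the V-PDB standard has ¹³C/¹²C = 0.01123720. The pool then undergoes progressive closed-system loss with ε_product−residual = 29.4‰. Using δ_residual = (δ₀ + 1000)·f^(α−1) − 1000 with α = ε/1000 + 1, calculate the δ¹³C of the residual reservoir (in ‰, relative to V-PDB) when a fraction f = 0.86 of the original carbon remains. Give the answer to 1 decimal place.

-2.2‰

δ₀ = (0.01126175/0.01123720 − 1)×1000 = (1.002185 − 1)×1000 = 2.185‰
α − 1 = ε/1000 = 0.0294
f^(α−1) = 0.86^(0.0294) = 0.995576
δ_res = (2.185 + 1000) × 0.995576 − 1000 = 997.751 − 1000 = -2.25‰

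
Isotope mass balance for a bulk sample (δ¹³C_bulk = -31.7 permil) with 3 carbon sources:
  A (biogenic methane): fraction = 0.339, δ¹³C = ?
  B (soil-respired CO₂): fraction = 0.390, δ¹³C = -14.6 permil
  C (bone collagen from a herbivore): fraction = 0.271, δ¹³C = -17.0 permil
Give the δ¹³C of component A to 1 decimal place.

-63.1 permil

Isotope mass balance: δ_bulk = Σ fᵢ·δᵢ.
-31.7 = 0.339×δ_A + 0.390×(-14.6) + 0.271×(-17.0)
0.339·δ_A = -31.7 − (-10.301) = -21.399
δ_A = -21.399 / 0.339 = -63.12 permil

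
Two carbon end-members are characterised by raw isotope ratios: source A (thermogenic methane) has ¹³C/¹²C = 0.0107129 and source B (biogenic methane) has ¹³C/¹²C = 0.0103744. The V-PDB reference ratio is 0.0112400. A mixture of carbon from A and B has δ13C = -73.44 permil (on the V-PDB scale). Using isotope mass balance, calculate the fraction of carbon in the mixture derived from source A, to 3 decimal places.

δ_A = (0.0107129/0.0112400 − 1)×1000 = (0.953105 − 1)×1000 = -46.895 permil
δ_B = (0.0103744/0.0112400 − 1)×1000 = (0.922989 − 1)×1000 = -77.011 permil
f_A = (δ_mix − δ_B)/(δ_A − δ_B) = (-73.44 − (-77.011))/(-46.895 − (-77.011))
f_A = 3.571 / 30.116 = 0.1186

0.119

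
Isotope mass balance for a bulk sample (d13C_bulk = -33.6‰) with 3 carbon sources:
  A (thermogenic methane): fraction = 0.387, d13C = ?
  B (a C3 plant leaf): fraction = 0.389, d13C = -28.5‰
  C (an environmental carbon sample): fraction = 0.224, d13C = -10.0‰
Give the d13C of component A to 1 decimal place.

Isotope mass balance: δ_bulk = Σ fᵢ·δᵢ.
-33.6 = 0.387×δ_A + 0.389×(-28.5) + 0.224×(-10.0)
0.387·δ_A = -33.6 − (-13.327) = -20.273
δ_A = -20.273 / 0.387 = -52.39‰

-52.4‰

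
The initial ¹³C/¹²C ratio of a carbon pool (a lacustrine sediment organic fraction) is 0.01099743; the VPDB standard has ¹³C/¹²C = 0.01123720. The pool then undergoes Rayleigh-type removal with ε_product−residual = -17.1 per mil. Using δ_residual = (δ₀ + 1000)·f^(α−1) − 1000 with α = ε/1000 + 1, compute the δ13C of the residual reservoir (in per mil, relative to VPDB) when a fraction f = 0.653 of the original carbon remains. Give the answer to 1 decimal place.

δ₀ = (0.01099743/0.01123720 − 1)×1000 = (0.978663 − 1)×1000 = -21.337 per mil
α − 1 = ε/1000 = -0.0171
f^(α−1) = 0.653^(-0.0171) = 1.007314
δ_res = (-21.337 + 1000) × 1.007314 − 1000 = 985.821 − 1000 = -14.18 per mil

-14.2 per mil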